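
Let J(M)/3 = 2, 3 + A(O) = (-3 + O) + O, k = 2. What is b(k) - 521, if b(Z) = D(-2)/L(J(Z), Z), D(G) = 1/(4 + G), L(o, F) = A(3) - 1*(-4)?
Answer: -4167/8 ≈ -520.88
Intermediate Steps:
A(O) = -6 + 2*O (A(O) = -3 + ((-3 + O) + O) = -3 + (-3 + 2*O) = -6 + 2*O)
J(M) = 6 (J(M) = 3*2 = 6)
L(o, F) = 4 (L(o, F) = (-6 + 2*3) - 1*(-4) = (-6 + 6) + 4 = 0 + 4 = 4)
b(Z) = ⅛ (b(Z) = 1/((4 - 2)*4) = (¼)/2 = (½)*(¼) = ⅛)
b(k) - 521 = ⅛ - 521 = -4167/8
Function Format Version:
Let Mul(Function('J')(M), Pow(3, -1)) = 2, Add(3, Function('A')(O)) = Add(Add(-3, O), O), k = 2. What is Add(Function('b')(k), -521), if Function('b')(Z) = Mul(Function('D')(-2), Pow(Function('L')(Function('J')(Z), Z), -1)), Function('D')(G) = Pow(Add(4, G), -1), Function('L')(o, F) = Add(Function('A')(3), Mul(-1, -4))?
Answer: Rational(-4167, 8) ≈ -520.88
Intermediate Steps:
Function('A')(O) = Add(-6, Mul(2, O)) (Function('A')(O) = Add(-3, Add(Add(-3, O), O)) = Add(-3, Add(-3, Mul(2, O))) = Add(-6, Mul(2, O)))
Function('J')(M) = 6 (Function('J')(M) = Mul(3, 2) = 6)
Function('L')(o, F) = 4 (Function('L')(o, F) = Add(Add(-6, Mul(2, 3)), Mul(-1, -4)) = Add(Add(-6, 6), 4) = Add(0, 4) = 4)
Function('b')(Z) = Rational(1, 8) (Function('b')(Z) = Mul(Pow(Add(4, -2), -1), Pow(4, -1)) = Mul(Pow(2, -1), Rational(1, 4)) = Mul(Rational(1, 2), Rational(1, 4)) = Rational(1, 8))
Add(Function('b')(k), -521) = Add(Rational(1, 8), -521) = Rational(-4167, 8)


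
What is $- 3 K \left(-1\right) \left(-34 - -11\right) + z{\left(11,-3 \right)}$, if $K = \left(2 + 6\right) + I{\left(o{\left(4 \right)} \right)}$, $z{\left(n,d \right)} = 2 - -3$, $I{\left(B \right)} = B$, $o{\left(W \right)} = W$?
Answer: $-823$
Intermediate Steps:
$z{\left(n,d \right)} = 5$ ($z{\left(n,d \right)} = 2 + 3 = 5$)
$K = 12$ ($K = \left(2 + 6\right) + 4 = 8 + 4 = 12$)
$- 3 K \left(-1\right) \left(-34 - -11\right) + z{\left(11,-3 \right)} = \left(-3\right) 12 \left(-1\right) \left(-34 - -11\right) + 5 = \left(-36\right) \left(-1\right) \left(-34 + 11\right) + 5 = 36 \left(-23\right) + 5 = -828 + 5 = -823$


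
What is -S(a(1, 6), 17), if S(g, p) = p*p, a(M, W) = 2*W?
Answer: -289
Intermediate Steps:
S(g, p) = p²
-S(a(1, 6), 17) = -1*17² = -1*289 = -289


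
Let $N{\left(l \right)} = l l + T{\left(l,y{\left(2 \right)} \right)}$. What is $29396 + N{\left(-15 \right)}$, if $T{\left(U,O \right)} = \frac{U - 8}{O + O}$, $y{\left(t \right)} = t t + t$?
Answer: $\frac{355429}{12} \approx 29619.0$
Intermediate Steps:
$y{\left(t \right)} = t + t^{2}$ ($y{\left(t \right)} = t^{2} + t = t + t^{2}$)
$T{\left(U,O \right)} = \frac{-8 + U}{2 O}$
$N{\left(l \right)} = - \frac{2}{3} + l^{2} + \frac{l}{12}$ ($N{\left(l \right)} = l l + \frac{-8 + l}{2 \cdot 2 \left(1 + 2\right)} = l^{2} + \frac{-8 + l}{2 \cdot 2 \cdot 3} = l^{2} + \frac{-8 + l}{2 \cdot 6} = l^{2} + \frac{1}{2} \cdot \frac{1}{6} \left(-8 + l\right) = l^{2} + \left(- \frac{2}{3} + \frac{l}{12}\right) = - \frac{2}{3} + l^{2} + \frac{l}{12}$)
$29396 + N{\left(-15 \right)} = 29396 + \left(- \frac{2}{3} + \left(-15\right)^{2} + \frac{1}{12} \left(-15\right)\right) = 29396 - - \frac{2677}{12} = 29396 + \frac{2677}{12} = \frac{355429}{12}$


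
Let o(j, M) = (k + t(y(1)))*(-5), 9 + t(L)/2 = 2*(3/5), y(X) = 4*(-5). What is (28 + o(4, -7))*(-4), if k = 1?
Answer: -404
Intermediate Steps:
y(X) = -20
t(L) = -78/5 (t(L) = -18 + 2*(2*(3/5)) = -18 + 2*(2*(3*(⅕))) = -18 + 2*(2*(⅗)) = -18 + 2*(6/5) = -18 + 12/5 = -78/5)
o(j, M) = 73 (o(j, M) = (1 - 78/5)*(-5) = -73/5*(-5) = 73)
(28 + o(4, -7))*(-4) = (28 + 73)*(-4) = 101*(-4) = -404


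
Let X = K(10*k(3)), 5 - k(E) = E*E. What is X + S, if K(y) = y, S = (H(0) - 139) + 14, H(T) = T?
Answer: -165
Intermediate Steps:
k(E) = 5 - E² (k(E) = 5 - E*E = 5 - E²)
S = -125 (S = (0 - 139) + 14 = -139 + 14 = -125)
X = -40 (X = 10*(5 - 1*3²) = 10*(5 - 1*9) = 10*(5 - 9) = 10*(-4) = -40)
X + S = -40 - 125 = -165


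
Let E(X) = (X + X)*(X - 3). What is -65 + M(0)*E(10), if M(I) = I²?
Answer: -65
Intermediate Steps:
E(X) = 2*X*(-3 + X) (E(X) = (2*X)*(-3 + X) = 2*X*(-3 + X))
-65 + M(0)*E(10) = -65 + 0²*(2*10*(-3 + 10)) = -65 + 0*(2*10*7) = -65 + 0*140 = -65 + 0 = -65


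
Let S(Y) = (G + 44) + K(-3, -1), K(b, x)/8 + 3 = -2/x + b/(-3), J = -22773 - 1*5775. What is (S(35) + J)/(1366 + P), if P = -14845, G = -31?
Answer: 28535/13479 ≈ 2.1170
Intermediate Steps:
J = -28548 (J = -22773 - 5775 = -28548)
K(b, x) = -24 - 16/x - 8*b/3 (K(b, x) = -24 + 8*(-2/x + b/(-3)) = -24 + 8*(-2/x + b*(-1/3)) = -24 + 8*(-2/x - b/3) = -24 + (-16/x - 8*b/3) = -24 - 16/x - 8*b/3)
S(Y) = 13 (S(Y) = (-31 + 44) + (-24 - 16/(-1) - 8/3*(-3)) = 13 + (-24 - 16*(-1) + 8) = 13 + (-24 + 16 + 8) = 13 + 0 = 13)
(S(35) + J)/(1366 + P) = (13 - 28548)/(1366 - 14845) = -28535/(-13479) = -28535*(-1/13479) = 28535/13479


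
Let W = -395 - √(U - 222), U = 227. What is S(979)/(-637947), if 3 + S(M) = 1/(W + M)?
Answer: 1022569/217572462297 - √5/217572462297 ≈ 4.6999e-6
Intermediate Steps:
W = -395 - √5 (W = -395 - √(227 - 222) = -395 - √5 ≈ -397.24)
S(M) = -3 + 1/(-395 + M - √5) (S(M) = -3 + 1/((-395 - √5) + M) = -3 + 1/(-395 + M - √5))
S(979)/(-637947) = ((-1186 - 3*√5 + 3*979)/(395 + √5 - 1*979))/(-637947) = ((-1186 - 3*√5 + 2937)/(395 + √5 - 979))*(-1/637947) = ((1751 - 3*√5)/(-584 + √5))*(-1/637947) = -(1751 - 3*√5)/(637947*(-584 + √5))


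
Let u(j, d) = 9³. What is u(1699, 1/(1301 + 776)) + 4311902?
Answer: 4312631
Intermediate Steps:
u(j, d) = 729
u(1699, 1/(1301 + 776)) + 4311902 = 729 + 4311902 = 4312631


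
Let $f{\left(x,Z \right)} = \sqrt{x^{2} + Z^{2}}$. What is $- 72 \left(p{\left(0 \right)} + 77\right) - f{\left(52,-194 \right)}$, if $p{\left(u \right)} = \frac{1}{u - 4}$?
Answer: $-5526 - 2 \sqrt{10085} \approx -5726.9$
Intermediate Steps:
$p{\left(u \right)} = \frac{1}{-4 + u}$
$f{\left(x,Z \right)} = \sqrt{Z^{2} + x^{2}}$
$- 72 \left(p{\left(0 \right)} + 77\right) - f{\left(52,-194 \right)} = - 72 \left(\frac{1}{-4 + 0} + 77\right) - \sqrt{\left(-194\right)^{2} + 52^{2}} = - 72 \left(\frac{1}{-4} + 77\right) - \sqrt{37636 + 2704} = - 72 \left(- \frac{1}{4} + 77\right) - \sqrt{40340} = \left(-72\right) \frac{307}{4} - 2 \sqrt{10085} = -5526 - 2 \sqrt{10085}$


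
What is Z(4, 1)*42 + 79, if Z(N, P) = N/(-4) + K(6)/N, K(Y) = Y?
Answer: 100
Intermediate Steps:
Z(N, P) = 6/N - N/4 (Z(N, P) = N/(-4) + 6/N = N*(-¼) + 6/N = -N/4 + 6/N = 6/N - N/4)
Z(4, 1)*42 + 79 = (6/4 - ¼*4)*42 + 79 = (6*(¼) - 1)*42 + 79 = (3/2 - 1)*42 + 79 = (½)*42 + 79 = 21 + 79 = 100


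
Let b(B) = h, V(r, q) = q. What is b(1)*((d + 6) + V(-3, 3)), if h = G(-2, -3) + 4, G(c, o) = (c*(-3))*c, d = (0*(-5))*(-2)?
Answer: -72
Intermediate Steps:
d = 0 (d = 0*(-2) = 0)
G(c, o) = -3*c² (G(c, o) = (-3*c)*c = -3*c²)
h = -8 (h = -3*(-2)² + 4 = -3*4 + 4 = -12 + 4 = -8)
b(B) = -8
b(1)*((d + 6) + V(-3, 3)) = -8*((0 + 6) + 3) = -8*(6 + 3) = -8*9 = -72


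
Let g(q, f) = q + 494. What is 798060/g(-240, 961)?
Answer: 399030/127 ≈ 3142.0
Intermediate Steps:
g(q, f) = 494 + q
798060/g(-240, 961) = 798060/(494 - 240) = 798060/254 = 798060*(1/254) = 399030/127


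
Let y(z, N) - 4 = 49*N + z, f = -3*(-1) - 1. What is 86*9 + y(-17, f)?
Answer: 859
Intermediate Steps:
f = 2 (f = 3 - 1 = 2)
y(z, N) = 4 + z + 49*N (y(z, N) = 4 + (49*N + z) = 4 + (z + 49*N) = 4 + z + 49*N)
86*9 + y(-17, f) = 86*9 + (4 - 17 + 49*2) = 774 + (4 - 17 + 98) = 774 + 85 = 859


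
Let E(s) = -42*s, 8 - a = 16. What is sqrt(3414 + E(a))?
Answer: 25*sqrt(6) ≈ 61.237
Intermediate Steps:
a = -8 (a = 8 - 1*16 = 8 - 16 = -8)
sqrt(3414 + E(a)) = sqrt(3414 - 42*(-8)) = sqrt(3414 + 336) = sqrt(3750) = 25*sqrt(6)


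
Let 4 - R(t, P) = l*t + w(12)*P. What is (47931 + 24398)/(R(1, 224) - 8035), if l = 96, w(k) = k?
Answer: -72329/10815 ≈ -6.6878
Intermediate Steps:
R(t, P) = 4 - 96*t - 12*P (R(t, P) = 4 - (96*t + 12*P) = 4 - (12*P + 96*t) = 4 + (-96*t - 12*P) = 4 - 96*t - 12*P)
(47931 + 24398)/(R(1, 224) - 8035) = (47931 + 24398)/((4 - 96*1 - 12*224) - 8035) = 72329/((4 - 96 - 2688) - 8035) = 72329/(-2780 - 8035) = 72329/(-10815) = 72329*(-1/10815) = -72329/10815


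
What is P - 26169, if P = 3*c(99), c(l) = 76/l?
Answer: -863501/33 ≈ -26167.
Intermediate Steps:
P = 76/33 (P = 3*(76/99) = 76/33 ≈ 2.3030)
P - 26169 = 76/33 - 26169 = -863501/33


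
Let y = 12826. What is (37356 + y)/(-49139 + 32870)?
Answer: -4562/1479 ≈ -3.0845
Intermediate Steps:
(37356 + y)/(-49139 + 32870) = (37356 + 12826)/(-49139 + 32870) = 50182/(-16269) = 50182*(-1/16269) = -4562/1479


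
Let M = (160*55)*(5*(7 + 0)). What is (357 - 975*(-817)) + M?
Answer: 1104932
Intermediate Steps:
M = 308000 (M = 8800*(5*7) = 8800*35 = 308000)
(357 - 975*(-817)) + M = (357 - 975*(-817)) + 308000 = (357 + 796575) + 308000 = 796932 + 308000 = 1104932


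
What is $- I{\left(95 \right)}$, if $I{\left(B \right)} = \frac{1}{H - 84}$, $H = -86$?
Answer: $\frac{1}{170} \approx 0.0058824$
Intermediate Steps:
$I{\left(B \right)} = - \frac{1}{170}$ ($I{\left(B \right)} = \frac{1}{-86 - 84} = \frac{1}{-170} = - \frac{1}{170}$)
$- I{\left(95 \right)} = \left(-1\right) \left(- \frac{1}{170}\right) = \frac{1}{170}$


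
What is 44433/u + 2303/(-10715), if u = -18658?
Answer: -519068969/199920470 ≈ -2.5964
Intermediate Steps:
44433/u + 2303/(-10715) = 44433/(-18658) + 2303/(-10715) = 44433*(-1/18658) + 2303*(-1/10715) = -44433/18658 - 2303/10715 = -519068969/199920470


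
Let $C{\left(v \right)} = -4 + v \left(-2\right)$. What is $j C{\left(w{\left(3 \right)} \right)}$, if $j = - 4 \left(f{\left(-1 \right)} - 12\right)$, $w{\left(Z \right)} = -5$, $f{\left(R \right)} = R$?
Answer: $312$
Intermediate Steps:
$C{\left(v \right)} = -4 - 2 v$
$j = 52$ ($j = - 4 \left(-1 - 12\right) = \left(-4\right) \left(-13\right) = 52$)
$j C{\left(w{\left(3 \right)} \right)} = 52 \left(-4 - -10\right) = 52 \left(-4 + 10\right) = 52 \cdot 6 = 312$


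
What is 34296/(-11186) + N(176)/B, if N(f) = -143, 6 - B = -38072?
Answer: -653761343/212970254 ≈ -3.0697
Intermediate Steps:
B = 38078 (B = 6 - 1*(-38072) = 6 + 38072 = 38078)
34296/(-11186) + N(176)/B = 34296/(-11186) - 143/38078 = 34296*(-1/11186) - 143*1/38078 = -17148/5593 - 143/38078 = -653761343/212970254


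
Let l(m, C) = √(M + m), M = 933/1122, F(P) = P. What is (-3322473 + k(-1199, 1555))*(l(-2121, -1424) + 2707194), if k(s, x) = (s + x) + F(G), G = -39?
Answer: -8993720790264 - 1661078*I*√296560682/187 ≈ -8.9937e+12 - 1.5297e+8*I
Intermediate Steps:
k(s, x) = -39 + s + x (k(s, x) = (s + x) - 39 = -39 + s + x)
M = 311/374 (M = 933*(1/1122) = 311/374 ≈ 0.83155)
l(m, C) = √(311/374 + m)
(-3322473 + k(-1199, 1555))*(l(-2121, -1424) + 2707194) = (-3322473 + (-39 - 1199 + 1555))*(√(116314 + 139876*(-2121))/374 + 2707194) = (-3322473 + 317)*(√(116314 - 296676996)/374 + 2707194) = -3322156*(√(-296560682)/374 + 2707194) = -3322156*((I*√296560682)/374 + 2707194) = -3322156*(I*√296560682/374 + 2707194) = -3322156*(2707194 + I*√296560682/374) = -8993720790264 - 1661078*I*√296560682/187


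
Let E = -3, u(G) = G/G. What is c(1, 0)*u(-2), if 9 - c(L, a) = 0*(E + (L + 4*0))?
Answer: 9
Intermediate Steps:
u(G) = 1
c(L, a) = 9 (c(L, a) = 9 - 0*(-3 + (L + 4*0)) = 9 - 0*(-3 + (L + 0)) = 9 - 0*(-3 + L) = 9 - 1*0 = 9 + 0 = 9)
c(1, 0)*u(-2) = 9*1 = 9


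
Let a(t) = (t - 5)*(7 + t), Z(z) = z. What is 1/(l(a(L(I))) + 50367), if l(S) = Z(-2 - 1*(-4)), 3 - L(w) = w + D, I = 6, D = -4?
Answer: 1/50369 ≈ 1.9853e-5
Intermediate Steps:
L(w) = 7 - w (L(w) = 3 - (w - 4) = 3 - (-4 + w) = 3 + (4 - w) = 7 - w)
a(t) = (-5 + t)*(7 + t)
l(S) = 2 (l(S) = -2 - 1*(-4) = -2 + 4 = 2)
1/(l(a(L(I))) + 50367) = 1/(2 + 50367) = 1/50369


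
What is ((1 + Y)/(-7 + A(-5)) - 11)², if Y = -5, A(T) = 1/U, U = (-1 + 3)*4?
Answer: 328329/3025 ≈ 108.54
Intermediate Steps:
U = 8 (U = 2*4 = 8)
A(T) = ⅛ (A(T) = 1/8 = ⅛)
((1 + Y)/(-7 + A(-5)) - 11)² = ((1 - 5)/(-7 + ⅛) - 11)² = (-4/(-55/8) - 11)² = (-4*(-8/55) - 11)² = (32/55 - 11)² = (-573/55)² = 328329/3025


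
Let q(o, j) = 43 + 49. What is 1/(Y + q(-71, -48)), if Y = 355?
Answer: 1/447 ≈ 0.0022371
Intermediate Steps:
q(o, j) = 92
1/(Y + q(-71, -48)) = 1/(355 + 92) = 1/447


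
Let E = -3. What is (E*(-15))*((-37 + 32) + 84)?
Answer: 3555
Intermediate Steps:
(E*(-15))*((-37 + 32) + 84) = (-3*(-15))*((-37 + 32) + 84) = 45*(-5 + 84) = 45*79 = 3555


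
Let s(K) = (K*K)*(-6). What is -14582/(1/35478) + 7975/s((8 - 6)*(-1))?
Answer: -12416172679/24 ≈ -5.1734e+8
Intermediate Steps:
s(K) = -6*K**2 (s(K) = K**2*(-6) = -6*K**2)
-14582/(1/35478) + 7975/s((8 - 6)*(-1)) = -14582/(1/35478) + 7975/((-6*(8 - 6)**2)) = -14582/1/35478 + 7975/((-6*(2*(-1))**2)) = -14582*35478 + 7975/((-6*(-2)**2)) = -517340196 + 7975/((-6*4)) = -517340196 + 7975/(-24) = -517340196 + 7975*(-1/24) = -517340196 - 7975/24 = -12416172679/24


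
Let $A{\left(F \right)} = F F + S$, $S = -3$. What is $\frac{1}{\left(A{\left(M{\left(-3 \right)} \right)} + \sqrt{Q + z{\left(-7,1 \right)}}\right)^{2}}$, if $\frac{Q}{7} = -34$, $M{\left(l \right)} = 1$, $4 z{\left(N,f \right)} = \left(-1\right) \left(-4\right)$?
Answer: $\frac{1}{\left(-2 + i \sqrt{237}\right)^{2}} \approx -0.0040116 + 0.0010602 i$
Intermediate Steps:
$z{\left(N,f \right)} = 1$ ($z{\left(N,f \right)} = \frac{\left(-1\right) \left(-4\right)}{4} = \frac{1}{4} \cdot 4 = 1$)
$Q = -238$ ($Q = 7 \left(-34\right) = -238$)
$A{\left(F \right)} = -3 + F^{2}$ ($A{\left(F \right)} = F F - 3 = F^{2} - 3 = -3 + F^{2}$)
$\frac{1}{\left(A{\left(M{\left(-3 \right)} \right)} + \sqrt{Q + z{\left(-7,1 \right)}}\right)^{2}} = \frac{1}{\left(\left(-3 + 1^{2}\right) + \sqrt{-238 + 1}\right)^{2}} = \frac{1}{\left(\left(-3 + 1\right) + \sqrt{-237}\right)^{2}} = \frac{1}{\left(-2 + i \sqrt{237}\right)^{2}}$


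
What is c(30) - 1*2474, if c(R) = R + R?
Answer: -2414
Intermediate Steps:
c(R) = 2*R
c(30) - 1*2474 = 2*30 - 1*2474 = 60 - 2474 = -2414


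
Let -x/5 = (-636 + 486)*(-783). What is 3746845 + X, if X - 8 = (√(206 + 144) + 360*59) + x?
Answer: 3180843 + 5*√14 ≈ 3.1809e+6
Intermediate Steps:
x = -587250 (x = -5*(-636 + 486)*(-783) = -(-750)*(-783) = -5*117450 = -587250)
X = -566002 + 5*√14 (X = 8 + ((√(206 + 144) + 360*59) - 587250) = 8 + ((√350 + 21240) - 587250) = 8 + ((5*√14 + 21240) - 587250) = 8 + ((21240 + 5*√14) - 587250) = 8 + (-566010 + 5*√14) = -566002 + 5*√14 ≈ -5.6598e+5)
3746845 + X = 3746845 + (-566002 + 5*√14) = 3180843 + 5*√14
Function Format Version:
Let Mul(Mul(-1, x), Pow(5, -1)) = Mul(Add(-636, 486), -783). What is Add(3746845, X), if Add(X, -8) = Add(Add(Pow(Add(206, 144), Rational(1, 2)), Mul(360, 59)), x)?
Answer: Add(3180843, Mul(5, Pow(14, Rational(1, 2)))) ≈ 3.1809e+6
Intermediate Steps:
x = -587250 (x = Mul(-5, Mul(Add(-636, 486), -783)) = Mul(-5, Mul(-150, -783)) = Mul(-5, 117450) = -587250)
X = Add(-566002, Mul(5, Pow(14, Rational(1, 2)))) (X = Add(8, Add(Add(Pow(Add(206, 144), Rational(1, 2)), Mul(360, 59)), -587250)) = Add(8, Add(Add(Pow(350, Rational(1, 2)), 21240), -587250)) = Add(8, Add(Add(Mul(5, Pow(14, Rational(1, 2))), 21240), -587250)) = Add(8, Add(Add(21240, Mul(5, Pow(14, Rational(1, 2)))), -587250)) = Add(8, Add(-566010, Mul(5, Pow(14, Rational(1, 2))))) = Add(-566002, Mul(5, Pow(14, Rational(1, 2)))) ≈ -5.6598e+5)
Add(3746845, X) = Add(3746845, Add(-566002, Mul(5, Pow(14, Rational(1, 2))))) = Add(3180843, Mul(5, Pow(14, Rational(1, 2))))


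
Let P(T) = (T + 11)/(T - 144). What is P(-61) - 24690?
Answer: -1012280/41 ≈ -24690.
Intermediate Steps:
P(T) = (11 + T)/(-144 + T)
P(-61) - 24690 = (11 - 61)/(-144 - 61) - 24690 = -50/(-205) - 24690 = -1/205*(-50) - 24690 = 10/41 - 24690 = -1012280/41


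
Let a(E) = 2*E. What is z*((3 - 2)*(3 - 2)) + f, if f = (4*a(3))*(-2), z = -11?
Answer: -59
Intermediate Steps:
f = -48 (f = (4*(2*3))*(-2) = (4*6)*(-2) = 24*(-2) = -48)
z*((3 - 2)*(3 - 2)) + f = -11*(3 - 2)*(3 - 2) - 48 = -11 - 48 = -59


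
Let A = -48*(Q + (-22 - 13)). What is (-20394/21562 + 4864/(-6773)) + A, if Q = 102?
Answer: -234952900073/73019713 ≈ -3217.7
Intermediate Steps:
A = -3216 (A = -48*(102 + (-22 - 13)) = -48*(102 - 35) = -48*67 = -3216)
(-20394/21562 + 4864/(-6773)) + A = (-20394/21562 + 4864/(-6773)) - 3216 = (-20394*1/21562 + 4864*(-1/6773)) - 3216 = (-10197/10781 - 4864/6773) - 3216 = -121503065/73019713 - 3216 = -234952900073/73019713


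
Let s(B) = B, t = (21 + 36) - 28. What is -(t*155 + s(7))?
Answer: -4502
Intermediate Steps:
t = 29 (t = 57 - 28 = 29)
-(t*155 + s(7)) = -(29*155 + 7) = -(4495 + 7) = -1*4502 = -4502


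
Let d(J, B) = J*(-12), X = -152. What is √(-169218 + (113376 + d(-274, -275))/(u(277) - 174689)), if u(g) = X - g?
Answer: I*√1297328184889446/87559 ≈ 411.36*I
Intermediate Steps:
d(J, B) = -12*J
u(g) = -152 - g
√(-169218 + (113376 + d(-274, -275))/(u(277) - 174689)) = √(-169218 + (113376 - 12*(-274))/((-152 - 1*277) - 174689)) = √(-169218 + (113376 + 3288)/((-152 - 277) - 174689)) = √(-169218 + 116664/(-429 - 174689)) = √(-169218 + 116664/(-175118)) = √(-169218 + 116664*(-1/175118)) = √(-169218 - 58332/87559) = √(-14816617194/87559) = I*√1297328184889446/87559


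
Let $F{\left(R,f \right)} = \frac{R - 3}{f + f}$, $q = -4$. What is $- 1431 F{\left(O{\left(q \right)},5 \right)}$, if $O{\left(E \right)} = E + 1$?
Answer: $\frac{4293}{5} \approx 858.6$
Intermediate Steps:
$O{\left(E \right)} = 1 + E$
$F{\left(R,f \right)} = \frac{-3 + R}{2 f}$
$- 1431 F{\left(O{\left(q \right)},5 \right)} = - 1431 \frac{-3 + \left(1 - 4\right)}{2 \cdot 5} = - 1431 \cdot \frac{1}{2} \cdot \frac{1}{5} \left(-3 - 3\right) = - 1431 \cdot \frac{1}{2} \cdot \frac{1}{5} \left(-6\right) = \left(-1431\right) \left(- \frac{3}{5}\right) = \frac{4293}{5}$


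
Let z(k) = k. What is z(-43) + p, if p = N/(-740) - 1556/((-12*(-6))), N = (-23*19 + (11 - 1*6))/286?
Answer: -30766193/476190 ≈ -64.609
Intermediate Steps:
N = -216/143 (N = (-437 + (11 - 6))*(1/286) = (-437 + 5)*(1/286) = -432*1/286 = -216/143 ≈ -1.5105)
p = -10290023/476190 (p = -216/143/(-740) - 1556/((-12*(-6))) = -216/143*(-1/740) - 1556/72 = 54/26455 - 1556*1/72 = 54/26455 - 389/18 = -10290023/476190 ≈ -21.609)
z(-43) + p = -43 - 10290023/476190 = -30766193/476190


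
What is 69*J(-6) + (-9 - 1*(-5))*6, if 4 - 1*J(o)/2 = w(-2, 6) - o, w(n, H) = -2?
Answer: -24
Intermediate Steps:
J(o) = 12 + 2*o (J(o) = 8 - 2*(-2 - o) = 8 + (4 + 2*o) = 12 + 2*o)
69*J(-6) + (-9 - 1*(-5))*6 = 69*(12 + 2*(-6)) + (-9 - 1*(-5))*6 = 69*(12 - 12) + (-9 + 5)*6 = 69*0 - 4*6 = 0 - 24 = -24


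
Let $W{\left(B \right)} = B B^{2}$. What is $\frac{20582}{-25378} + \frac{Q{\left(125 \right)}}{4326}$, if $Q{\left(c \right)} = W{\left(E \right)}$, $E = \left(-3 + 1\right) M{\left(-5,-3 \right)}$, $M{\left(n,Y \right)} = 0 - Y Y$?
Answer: $\frac{4913897}{9148769} \approx 0.53711$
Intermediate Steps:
$M{\left(n,Y \right)} = - Y^{2}$ ($M{\left(n,Y \right)} = 0 - Y^{2} = - Y^{2}$)
$E = 18$ ($E = \left(-3 + 1\right) \left(- \left(-3\right)^{2}\right) = - 2 \left(\left(-1\right) 9\right) = \left(-2\right) \left(-9\right) = 18$)
$W{\left(B \right)} = B^{3}$
$Q{\left(c \right)} = 5832$ ($Q{\left(c \right)} = 18^{3} = 5832$)
$\frac{20582}{-25378} + \frac{Q{\left(125 \right)}}{4326} = \frac{20582}{-25378} + \frac{5832}{4326} = 20582 \left(- \frac{1}{25378}\right) + 5832 \cdot \frac{1}{4326} = - \frac{10291}{12689} + \frac{972}{721} = \frac{4913897}{9148769}$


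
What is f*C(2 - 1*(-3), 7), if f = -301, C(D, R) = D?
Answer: -1505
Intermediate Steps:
f*C(2 - 1*(-3), 7) = -301*(2 - 1*(-3)) = -301*(2 + 3) = -301*5 = -1505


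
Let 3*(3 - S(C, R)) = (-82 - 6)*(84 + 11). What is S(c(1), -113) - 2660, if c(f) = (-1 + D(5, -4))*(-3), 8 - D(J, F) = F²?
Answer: 389/3 ≈ 129.67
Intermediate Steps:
D(J, F) = 8 - F²
c(f) = 27 (c(f) = (-1 + (8 - 1*(-4)²))*(-3) = (-1 + (8 - 1*16))*(-3) = (-1 + (8 - 16))*(-3) = (-1 - 8)*(-3) = -9*(-3) = 27)
S(C, R) = 8369/3 (S(C, R) = 3 - (-82 - 6)*(84 + 11)/3 = 3 - (-88)*95/3 = 3 - ⅓*(-8360) = 3 + 8360/3 = 8369/3)
S(c(1), -113) - 2660 = 8369/3 - 2660 = 389/3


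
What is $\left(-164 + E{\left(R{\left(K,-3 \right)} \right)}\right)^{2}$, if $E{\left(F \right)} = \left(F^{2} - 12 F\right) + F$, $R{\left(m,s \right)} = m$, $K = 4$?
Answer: $36864$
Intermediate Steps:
$E{\left(F \right)} = F^{2} - 11 F$
$\left(-164 + E{\left(R{\left(K,-3 \right)} \right)}\right)^{2} = \left(-164 + 4 \left(-11 + 4\right)\right)^{2} = \left(-164 + 4 \left(-7\right)\right)^{2} = \left(-164 - 28\right)^{2} = \left(-192\right)^{2} = 36864$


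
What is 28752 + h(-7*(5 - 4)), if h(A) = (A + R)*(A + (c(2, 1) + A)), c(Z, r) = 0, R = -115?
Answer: 30460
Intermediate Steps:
h(A) = 2*A*(-115 + A) (h(A) = (A - 115)*(A + (0 + A)) = (-115 + A)*(A + A) = (-115 + A)*(2*A) = 2*A*(-115 + A))
28752 + h(-7*(5 - 4)) = 28752 + 2*(-7*(5 - 4))*(-115 - 7*(5 - 4)) = 28752 + 2*(-7*1)*(-115 - 7*1) = 28752 + 2*(-7)*(-115 - 7) = 28752 + 2*(-7)*(-122) = 28752 + 1708 = 30460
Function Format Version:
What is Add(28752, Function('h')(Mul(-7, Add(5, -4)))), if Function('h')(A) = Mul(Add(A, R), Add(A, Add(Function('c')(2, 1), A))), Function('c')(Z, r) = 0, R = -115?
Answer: 30460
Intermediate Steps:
Function('h')(A) = Mul(2, A, Add(-115, A)) (Function('h')(A) = Mul(Add(A, -115), Add(A, Add(0, A))) = Mul(Add(-115, A), Add(A, A)) = Mul(Add(-115, A), Mul(2, A)) = Mul(2, A, Add(-115, A)))
Add(28752, Function('h')(Mul(-7, Add(5, -4)))) = Add(28752, Mul(2, Mul(-7, Add(5, -4)), Add(-115, Mul(-7, Add(5, -4))))) = Add(28752, Mul(2, Mul(-7, 1), Add(-115, Mul(-7, 1)))) = Add(28752, Mul(2, -7, Add(-115, -7))) = Add(28752, Mul(2, -7, -122)) = Add(28752, 1708) = 30460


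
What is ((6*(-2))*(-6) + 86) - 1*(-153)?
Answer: 311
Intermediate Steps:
((6*(-2))*(-6) + 86) - 1*(-153) = (-12*(-6) + 86) + 153 = (72 + 86) + 153 = 158 + 153 = 311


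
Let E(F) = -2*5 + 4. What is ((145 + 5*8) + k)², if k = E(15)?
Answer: 32041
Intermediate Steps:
E(F) = -6 (E(F) = -10 + 4 = -6)
k = -6
((145 + 5*8) + k)² = ((145 + 5*8) - 6)² = ((145 + 40) - 6)² = (185 - 6)² = 179² = 32041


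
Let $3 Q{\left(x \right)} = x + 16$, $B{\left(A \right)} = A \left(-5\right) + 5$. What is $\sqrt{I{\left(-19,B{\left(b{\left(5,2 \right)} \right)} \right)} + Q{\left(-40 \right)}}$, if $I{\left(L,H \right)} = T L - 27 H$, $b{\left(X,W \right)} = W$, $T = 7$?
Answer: $i \sqrt{6} \approx 2.4495 i$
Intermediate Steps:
$B{\left(A \right)} = 5 - 5 A$ ($B{\left(A \right)} = - 5 A + 5 = 5 - 5 A$)
$I{\left(L,H \right)} = - 27 H + 7 L$ ($I{\left(L,H \right)} = 7 L - 27 H = - 27 H + 7 L$)
$Q{\left(x \right)} = \frac{16}{3} + \frac{x}{3}$ ($Q{\left(x \right)} = \frac{x + 16}{3} = \frac{16 + x}{3} = \frac{16}{3} + \frac{x}{3}$)
$\sqrt{I{\left(-19,B{\left(b{\left(5,2 \right)} \right)} \right)} + Q{\left(-40 \right)}} = \sqrt{\left(- 27 \left(5 - 10\right) + 7 \left(-19\right)\right) + \left(\frac{16}{3} + \frac{1}{3} \left(-40\right)\right)} = \sqrt{\left(- 27 \left(5 - 10\right) - 133\right) + \left(\frac{16}{3} - \frac{40}{3}\right)} = \sqrt{\left(\left(-27\right) \left(-5\right) - 133\right) - 8} = \sqrt{\left(135 - 133\right) - 8} = \sqrt{2 - 8} = \sqrt{-6} = i \sqrt{6}$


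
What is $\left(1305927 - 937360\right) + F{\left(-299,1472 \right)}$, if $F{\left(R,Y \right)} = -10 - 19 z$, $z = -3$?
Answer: $368614$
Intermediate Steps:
$F{\left(R,Y \right)} = 47$ ($F{\left(R,Y \right)} = -10 - -57 = -10 + 57 = 47$)
$\left(1305927 - 937360\right) + F{\left(-299,1472 \right)} = \left(1305927 - 937360\right) + 47 = 368567 + 47 = 368614$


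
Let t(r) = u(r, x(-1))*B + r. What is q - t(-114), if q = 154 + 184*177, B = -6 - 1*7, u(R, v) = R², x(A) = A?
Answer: 201784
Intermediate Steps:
B = -13 (B = -6 - 7 = -13)
t(r) = r - 13*r² (t(r) = r²*(-13) + r = -13*r² + r = r - 13*r²)
q = 32722 (q = 154 + 32568 = 32722)
q - t(-114) = 32722 - (-114)*(1 - 13*(-114)) = 32722 - (-114)*(1 + 1482) = 32722 - (-114)*1483 = 32722 - 1*(-169062) = 32722 + 169062 = 201784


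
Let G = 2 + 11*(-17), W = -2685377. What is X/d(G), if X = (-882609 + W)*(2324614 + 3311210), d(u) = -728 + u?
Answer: 20108541130464/913 ≈ 2.2025e+10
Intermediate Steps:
G = -185 (G = 2 - 187 = -185)
X = -20108541130464 (X = (-882609 - 2685377)*(2324614 + 3311210) = -3567986*5635824 = -20108541130464)
X/d(G) = -20108541130464/(-728 - 185) = -20108541130464/(-913) = -20108541130464*(-1/913) = 20108541130464/913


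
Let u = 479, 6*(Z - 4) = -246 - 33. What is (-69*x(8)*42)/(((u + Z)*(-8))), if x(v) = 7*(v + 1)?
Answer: 10143/194 ≈ 52.284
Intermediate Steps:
Z = -85/2 (Z = 4 + (-246 - 33)/6 = 4 + (1/6)*(-279) = 4 - 93/2 = -85/2 ≈ -42.500)
x(v) = 7 + 7*v (x(v) = 7*(1 + v) = 7 + 7*v)
(-69*x(8)*42)/(((u + Z)*(-8))) = (-69*(7 + 7*8)*42)/(((479 - 85/2)*(-8))) = (-69*(7 + 56)*42)/(((873/2)*(-8))) = (-69*63*42)/(-3492) = -4347*42*(-1/3492) = -182574*(-1/3492) = 10143/194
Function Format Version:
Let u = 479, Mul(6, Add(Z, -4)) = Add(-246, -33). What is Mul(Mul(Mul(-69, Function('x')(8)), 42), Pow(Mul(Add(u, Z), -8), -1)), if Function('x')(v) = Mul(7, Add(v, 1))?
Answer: Rational(10143, 194) ≈ 52.284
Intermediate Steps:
Z = Rational(-85, 2) (Z = Add(4, Mul(Rational(1, 6), Add(-246, -33))) = Add(4, Mul(Rational(1, 6), -279)) = Add(4, Rational(-93, 2)) = Rational(-85, 2) ≈ -42.500)
Function('x')(v) = Add(7, Mul(7, v)) (Function('x')(v) = Mul(7, Add(1, v)) = Add(7, Mul(7, v)))
Mul(Mul(Mul(-69, Function('x')(8)), 42), Pow(Mul(Add(u, Z), -8), -1)) = Mul(Mul(Mul(-69, Add(7, Mul(7, 8))), 42), Pow(Mul(Add(479, Rational(-85, 2)), -8), -1)) = Mul(Mul(Mul(-69, Add(7, 56)), 42), Pow(Mul(Rational(873, 2), -8), -1)) = Mul(Mul(Mul(-69, 63), 42), Pow(-3492, -1)) = Mul(Mul(-4347, 42), Rational(-1, 3492)) = Mul(-182574, Rational(-1, 3492)) = Rational(10143, 194)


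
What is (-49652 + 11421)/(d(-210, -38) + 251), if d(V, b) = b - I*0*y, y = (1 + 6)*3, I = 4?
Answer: -38231/213 ≈ -179.49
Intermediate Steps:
y = 21 (y = 7*3 = 21)
d(V, b) = b (d(V, b) = b - 4*0*21 = b - 0*21 = b - 1*0 = b + 0 = b)
(-49652 + 11421)/(d(-210, -38) + 251) = (-49652 + 11421)/(-38 + 251) = -38231/213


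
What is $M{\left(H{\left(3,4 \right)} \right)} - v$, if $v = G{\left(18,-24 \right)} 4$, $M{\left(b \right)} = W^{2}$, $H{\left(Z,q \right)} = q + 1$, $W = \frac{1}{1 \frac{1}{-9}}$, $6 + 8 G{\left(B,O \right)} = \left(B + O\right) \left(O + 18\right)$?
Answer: $66$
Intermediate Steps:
$G{\left(B,O \right)} = - \frac{3}{4} + \frac{\left(18 + O\right) \left(B + O\right)}{8}$ ($G{\left(B,O \right)} = - \frac{3}{4} + \frac{\left(B + O\right) \left(O + 18\right)}{8} = - \frac{3}{4} + \frac{\left(B + O\right) \left(18 + O\right)}{8} = - \frac{3}{4} + \frac{\left(18 + O\right) \left(B + O\right)}{8}$)
$W = -9$ ($W = \frac{1}{1 \left(- \frac{1}{9}\right)} = \frac{1}{- \frac{1}{9}} = -9$)
$H{\left(Z,q \right)} = 1 + q$
$M{\left(b \right)} = 81$ ($M{\left(b \right)} = \left(-9\right)^{2} = 81$)
$v = 15$ ($v = \left(- \frac{3}{4} + \frac{\left(-24\right)^{2}}{8} + \frac{9}{4} \cdot 18 + \frac{9}{4} \left(-24\right) + \frac{1}{8} \cdot 18 \left(-24\right)\right) 4 = \left(- \frac{3}{4} + \frac{1}{8} \cdot 576 + \frac{81}{2} - 54 - 54\right) 4 = \left(- \frac{3}{4} + 72 + \frac{81}{2} - 54 - 54\right) 4 = \frac{15}{4} \cdot 4 = 15$)
$M{\left(H{\left(3,4 \right)} \right)} - v = 81 - 15 = 66$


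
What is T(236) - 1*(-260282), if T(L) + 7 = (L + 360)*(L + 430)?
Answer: 657211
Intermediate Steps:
T(L) = -7 + (360 + L)*(430 + L) (T(L) = -7 + (L + 360)*(L + 430) = -7 + (360 + L)*(430 + L))
T(236) - 1*(-260282) = (154793 + 236**2 + 790*236) - 1*(-260282) = (154793 + 55696 + 186440) + 260282 = 396929 + 260282 = 657211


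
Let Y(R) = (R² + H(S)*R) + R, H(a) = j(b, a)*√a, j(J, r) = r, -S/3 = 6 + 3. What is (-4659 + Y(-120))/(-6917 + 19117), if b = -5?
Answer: 9621/12200 + 243*I*√3/305 ≈ 0.78861 + 1.38*I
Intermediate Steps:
S = -27 (S = -3*(6 + 3) = -3*9 = -27)
H(a) = a^(3/2) (H(a) = a*√a = a^(3/2))
Y(R) = R + R² - 81*I*R*√3 (Y(R) = (R² + (-27)^(3/2)*R) + R = (R² + (-81*I*√3)*R) + R = (R² - 81*I*R*√3) + R = R + R² - 81*I*R*√3)
(-4659 + Y(-120))/(-6917 + 19117) = (-4659 - 120*(1 - 120 - 81*I*√3))/(-6917 + 19117) = (-4659 - 120*(-119 - 81*I*√3))/12200 = (-4659 + (14280 + 9720*I*√3))*(1/12200) = (9621 + 9720*I*√3)*(1/12200) = 9621/12200 + 243*I*√3/305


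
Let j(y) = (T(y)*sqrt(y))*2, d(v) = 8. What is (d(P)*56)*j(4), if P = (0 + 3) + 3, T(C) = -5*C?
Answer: -35840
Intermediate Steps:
P = 6 (P = 3 + 3 = 6)
j(y) = -10*y**(3/2) (j(y) = ((-5*y)*sqrt(y))*2 = -5*y**(3/2)*2 = -10*y**(3/2))
(d(P)*56)*j(4) = (8*56)*(-10*4**(3/2)) = 448*(-10*8) = 448*(-80) = -35840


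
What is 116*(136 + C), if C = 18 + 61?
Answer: 24940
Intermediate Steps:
C = 79
116*(136 + C) = 116*(136 + 79) = 116*215 = 24940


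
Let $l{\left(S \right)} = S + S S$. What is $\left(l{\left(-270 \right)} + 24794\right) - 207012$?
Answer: $-109588$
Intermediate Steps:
$l{\left(S \right)} = S + S^{2}$
$\left(l{\left(-270 \right)} + 24794\right) - 207012 = \left(- 270 \left(1 - 270\right) + 24794\right) - 207012 = \left(\left(-270\right) \left(-269\right) + 24794\right) - 207012 = \left(72630 + 24794\right) - 207012 = 97424 - 207012 = -109588$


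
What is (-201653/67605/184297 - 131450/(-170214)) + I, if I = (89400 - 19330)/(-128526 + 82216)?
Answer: -3340567901132419/4509301418942305 ≈ -0.74082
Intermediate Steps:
I = -637/421 (I = 70070/(-46310) = 70070*(-1/46310) = -637/421 ≈ -1.5131)
(-201653/67605/184297 - 131450/(-170214)) + I = (-201653/67605/184297 - 131450/(-170214)) - 637/421 = (-201653*1/67605*(1/184297) - 131450*(-1/170214)) - 637/421 = (-201653/67605*1/184297 + 5975/7737) - 637/421 = (-201653/12459398685 + 5975/7737) - 637/421 = 8271482994846/10710929736205 - 637/421 = -3340567901132419/4509301418942305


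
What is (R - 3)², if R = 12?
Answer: 81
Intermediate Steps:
(R - 3)² = (12 - 3)² = 9² = 81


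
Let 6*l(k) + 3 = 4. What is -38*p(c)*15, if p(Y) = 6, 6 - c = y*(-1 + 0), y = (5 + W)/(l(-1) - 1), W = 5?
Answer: -3420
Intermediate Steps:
l(k) = ⅙ (l(k) = -½ + (⅙)*4 = -½ + ⅔ = ⅙)
y = -12 (y = (5 + 5)/(⅙ - 1) = 10/(-⅚) = 10*(-6/5) = -12)
c = -6 (c = 6 - (-12)*(-1 + 0) = 6 - (-12)*(-1) = 6 - 1*12 = 6 - 12 = -6)
-38*p(c)*15 = -38*6*15 = -228*15 = -3420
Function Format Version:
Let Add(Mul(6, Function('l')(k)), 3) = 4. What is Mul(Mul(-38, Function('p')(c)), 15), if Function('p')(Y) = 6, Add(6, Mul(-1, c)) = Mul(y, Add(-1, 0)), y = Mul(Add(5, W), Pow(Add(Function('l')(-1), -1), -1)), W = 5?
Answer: -3420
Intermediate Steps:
Function('l')(k) = Rational(1, 6) (Function('l')(k) = Add(Rational(-1, 2), Mul(Rational(1, 6), 4)) = Add(Rational(-1, 2), Rational(2, 3)) = Rational(1, 6))
y = -12 (y = Mul(Add(5, 5), Pow(Add(Rational(1, 6), -1), -1)) = Mul(10, Pow(Rational(-5, 6), -1)) = Mul(10, Rational(-6, 5)) = -12)
c = -6 (c = Add(6, Mul(-1, Mul(-12, Add(-1, 0)))) = Add(6, Mul(-1, Mul(-12, -1))) = Add(6, Mul(-1, 12)) = Add(6, -12) = -6)
Mul(Mul(-38, Function('p')(c)), 15) = Mul(Mul(-38, 6), 15) = Mul(-228, 15) = -3420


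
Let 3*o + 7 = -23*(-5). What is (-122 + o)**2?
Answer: 7396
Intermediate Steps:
o = 36 (o = -7/3 + (-23*(-5))/3 = -7/3 + (1/3)*115 = -7/3 + 115/3 = 36)
(-122 + o)**2 = (-122 + 36)**2 = (-86)**2 = 7396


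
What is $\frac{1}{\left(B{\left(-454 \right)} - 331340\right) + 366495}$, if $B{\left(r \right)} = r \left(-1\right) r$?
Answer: $- \frac{1}{170961} \approx -5.8493 \cdot 10^{-6}$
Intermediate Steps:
$B{\left(r \right)} = - r^{2}$ ($B{\left(r \right)} = - r r = - r^{2}$)
$\frac{1}{\left(B{\left(-454 \right)} - 331340\right) + 366495} = \frac{1}{\left(- \left(-454\right)^{2} - 331340\right) + 366495} = \frac{1}{\left(\left(-1\right) 206116 - 331340\right) + 366495} = \frac{1}{\left(-206116 - 331340\right) + 366495} = \frac{1}{-537456 + 366495} = \frac{1}{-170961} = - \frac{1}{170961}$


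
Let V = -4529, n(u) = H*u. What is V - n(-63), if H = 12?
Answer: -3773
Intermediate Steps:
n(u) = 12*u
V - n(-63) = -4529 - 12*(-63) = -4529 - 1*(-756) = -4529 + 756 = -3773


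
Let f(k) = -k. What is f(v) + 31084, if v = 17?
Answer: 31067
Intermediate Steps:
f(v) + 31084 = -1*17 + 31084 = -17 + 31084 = 31067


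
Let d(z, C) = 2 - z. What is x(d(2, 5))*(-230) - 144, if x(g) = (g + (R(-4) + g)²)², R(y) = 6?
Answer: -298224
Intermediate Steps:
x(g) = (g + (6 + g)²)²
x(d(2, 5))*(-230) - 144 = ((2 - 1*2) + (6 + (2 - 1*2))²)²*(-230) - 144 = ((2 - 2) + (6 + (2 - 2))²)²*(-230) - 144 = (0 + (6 + 0)²)²*(-230) - 144 = (0 + 6²)²*(-230) - 144 = (0 + 36)²*(-230) - 144 = 36²*(-230) - 144 = 1296*(-230) - 144 = -298080 - 144 = -298224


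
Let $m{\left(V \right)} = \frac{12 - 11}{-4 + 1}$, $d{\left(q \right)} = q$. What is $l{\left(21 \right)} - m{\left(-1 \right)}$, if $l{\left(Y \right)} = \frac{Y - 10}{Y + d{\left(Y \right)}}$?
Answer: $\frac{25}{42} \approx 0.59524$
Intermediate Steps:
$l{\left(Y \right)} = \frac{-10 + Y}{2 Y}$ ($l{\left(Y \right)} = \frac{Y - 10}{Y + Y} = \frac{-10 + Y}{2 Y}$)
$m{\left(V \right)} = - \frac{1}{3}$ ($m{\left(V \right)} = 1 \frac{1}{-3} = 1 \left(- \frac{1}{3}\right) = - \frac{1}{3}$)
$l{\left(21 \right)} - m{\left(-1 \right)} = \frac{-10 + 21}{2 \cdot 21} - - \frac{1}{3} = \frac{1}{2} \cdot \frac{1}{21} \cdot 11 + \frac{1}{3} = \frac{11}{42} + \frac{1}{3} = \frac{25}{42}$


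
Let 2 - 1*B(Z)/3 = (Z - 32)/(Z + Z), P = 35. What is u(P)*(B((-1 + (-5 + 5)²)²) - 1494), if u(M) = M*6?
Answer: -302715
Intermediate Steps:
u(M) = 6*M
B(Z) = 6 - 3*(-32 + Z)/(2*Z) (B(Z) = 6 - 3*(Z - 32)/(Z + Z) = 6 - 3*(-32 + Z)/(2*Z))
u(P)*(B((-1 + (-5 + 5)²)²) - 1494) = (6*35)*((9/2 + 48/((-1 + (-5 + 5)²)²)) - 1494) = 210*((9/2 + 48/((-1 + 0²)²)) - 1494) = 210*((9/2 + 48/((-1 + 0)²)) - 1494) = 210*((9/2 + 48/((-1)²)) - 1494) = 210*((9/2 + 48/1) - 1494) = 210*((9/2 + 48*1) - 1494) = 210*((9/2 + 48) - 1494) = 210*(105/2 - 1494) = 210*(-2883/2) = -302715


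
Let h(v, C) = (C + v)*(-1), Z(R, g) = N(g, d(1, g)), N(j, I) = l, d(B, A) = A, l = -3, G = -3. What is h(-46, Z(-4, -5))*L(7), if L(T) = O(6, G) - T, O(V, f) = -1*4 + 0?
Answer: -539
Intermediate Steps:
O(V, f) = -4 (O(V, f) = -4 + 0 = -4)
N(j, I) = -3
Z(R, g) = -3
L(T) = -4 - T
h(v, C) = -C - v
h(-46, Z(-4, -5))*L(7) = (-1*(-3) - 1*(-46))*(-4 - 1*7) = (3 + 46)*(-4 - 7) = 49*(-11) = -539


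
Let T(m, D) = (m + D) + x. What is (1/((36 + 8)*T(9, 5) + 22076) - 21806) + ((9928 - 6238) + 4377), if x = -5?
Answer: -308742807/22472 ≈ -13739.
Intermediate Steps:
T(m, D) = -5 + D + m (T(m, D) = (m + D) - 5 = (D + m) - 5 = -5 + D + m)
(1/((36 + 8)*T(9, 5) + 22076) - 21806) + ((9928 - 6238) + 4377) = (1/((36 + 8)*(-5 + 5 + 9) + 22076) - 21806) + ((9928 - 6238) + 4377) = (1/(44*9 + 22076) - 21806) + (3690 + 4377) = (1/(396 + 22076) - 21806) + 8067 = (1/22472 - 21806) + 8067 = -490024431/22472 + 8067 = -308742807/22472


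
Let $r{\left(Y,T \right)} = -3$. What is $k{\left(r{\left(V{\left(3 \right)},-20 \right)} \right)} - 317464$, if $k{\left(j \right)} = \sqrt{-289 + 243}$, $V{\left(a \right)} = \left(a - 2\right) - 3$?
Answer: $-317464 + i \sqrt{46} \approx -3.1746 \cdot 10^{5} + 6.7823 i$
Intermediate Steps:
$V{\left(a \right)} = -5 + a$ ($V{\left(a \right)} = \left(-2 + a\right) - 3 = -5 + a$)
$k{\left(j \right)} = i \sqrt{46}$ ($k{\left(j \right)} = \sqrt{-46} = i \sqrt{46}$)
$k{\left(r{\left(V{\left(3 \right)},-20 \right)} \right)} - 317464 = i \sqrt{46} - 317464 = -317464 + i \sqrt{46}$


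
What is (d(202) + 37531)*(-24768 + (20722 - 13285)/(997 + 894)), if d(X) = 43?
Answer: -1759547247474/1891 ≈ -9.3049e+8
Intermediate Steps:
(d(202) + 37531)*(-24768 + (20722 - 13285)/(997 + 894)) = (43 + 37531)*(-24768 + (20722 - 13285)/(997 + 894)) = 37574*(-24768 + 7437/1891) = 37574*(-46828851/1891) = -1759547247474/1891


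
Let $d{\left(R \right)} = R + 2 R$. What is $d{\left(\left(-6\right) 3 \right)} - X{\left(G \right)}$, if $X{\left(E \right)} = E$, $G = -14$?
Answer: $-40$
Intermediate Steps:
$d{\left(R \right)} = 3 R$
$d{\left(\left(-6\right) 3 \right)} - X{\left(G \right)} = 3 \left(\left(-6\right) 3\right) - -14 = 3 \left(-18\right) + 14 = -54 + 14 = -40$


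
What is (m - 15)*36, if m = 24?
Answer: 324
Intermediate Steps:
(m - 15)*36 = (24 - 15)*36 = 9*36 = 324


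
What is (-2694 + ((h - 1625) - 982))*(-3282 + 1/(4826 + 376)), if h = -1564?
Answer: 117205890995/5202 ≈ 2.2531e+7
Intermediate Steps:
(-2694 + ((h - 1625) - 982))*(-3282 + 1/(4826 + 376)) = (-2694 + ((-1564 - 1625) - 982))*(-3282 + 1/(4826 + 376)) = (-2694 + (-3189 - 982))*(-3282 + 1/5202) = (-2694 - 4171)*(-3282 + 1/5202) = -6865*(-17072963/5202) = 117205890995/5202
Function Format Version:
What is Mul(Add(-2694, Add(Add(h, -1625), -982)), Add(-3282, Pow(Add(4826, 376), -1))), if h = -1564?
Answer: Rational(117205890995, 5202) ≈ 2.2531e+7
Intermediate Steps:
Mul(Add(-2694, Add(Add(h, -1625), -982)), Add(-3282, Pow(Add(4826, 376), -1))) = Mul(Add(-2694, Add(Add(-1564, -1625), -982)), Add(-3282, Pow(Add(4826, 376), -1))) = Mul(Add(-2694, Add(-3189, -982)), Add(-3282, Pow(5202, -1))) = Mul(Add(-2694, -4171), Add(-3282, Rational(1, 5202))) = Mul(-6865, Rational(-17072963, 5202)) = Rational(117205890995, 5202)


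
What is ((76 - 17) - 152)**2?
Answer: 8649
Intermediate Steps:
((76 - 17) - 152)**2 = (59 - 152)**2 = (-93)**2 = 8649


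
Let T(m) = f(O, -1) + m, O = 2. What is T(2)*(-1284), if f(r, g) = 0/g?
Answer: -2568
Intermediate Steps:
f(r, g) = 0
T(m) = m (T(m) = 0 + m = m)
T(2)*(-1284) = 2*(-1284) = -2568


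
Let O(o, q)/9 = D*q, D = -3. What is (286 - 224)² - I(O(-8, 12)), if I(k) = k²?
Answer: -101132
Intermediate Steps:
O(o, q) = -27*q (O(o, q) = 9*(-3*q) = -27*q)
(286 - 224)² - I(O(-8, 12)) = (286 - 224)² - (-27*12)² = 62² - 1*(-324)² = 3844 - 1*104976 = 3844 - 104976 = -101132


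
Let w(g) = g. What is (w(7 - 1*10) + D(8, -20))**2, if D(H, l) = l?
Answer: 529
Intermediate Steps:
(w(7 - 1*10) + D(8, -20))**2 = ((7 - 1*10) - 20)**2 = ((7 - 10) - 20)**2 = (-3 - 20)**2 = (-23)**2 = 529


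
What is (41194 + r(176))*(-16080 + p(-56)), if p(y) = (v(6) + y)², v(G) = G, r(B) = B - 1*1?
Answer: -561791020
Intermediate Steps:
r(B) = -1 + B (r(B) = B - 1 = -1 + B)
p(y) = (6 + y)²
(41194 + r(176))*(-16080 + p(-56)) = (41194 + (-1 + 176))*(-16080 + (6 - 56)²) = (41194 + 175)*(-16080 + (-50)²) = 41369*(-16080 + 2500) = 41369*(-13580) = -561791020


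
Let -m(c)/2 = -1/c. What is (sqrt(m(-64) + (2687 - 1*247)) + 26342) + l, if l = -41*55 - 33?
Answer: 24054 + sqrt(156158)/8 ≈ 24103.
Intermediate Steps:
m(c) = 2/c (m(c) = -(-2)/c = 2/c)
l = -2288 (l = -2255 - 33 = -2288)
(sqrt(m(-64) + (2687 - 1*247)) + 26342) + l = (sqrt(2/(-64) + (2687 - 1*247)) + 26342) - 2288 = (sqrt(2*(-1/64) + (2687 - 247)) + 26342) - 2288 = (sqrt(-1/32 + 2440) + 26342) - 2288 = (sqrt(78079/32) + 26342) - 2288 = (sqrt(156158)/8 + 26342) - 2288 = (26342 + sqrt(156158)/8) - 2288 = 24054 + sqrt(156158)/8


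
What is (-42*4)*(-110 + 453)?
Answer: -57624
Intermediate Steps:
(-42*4)*(-110 + 453) = -168*343 = -57624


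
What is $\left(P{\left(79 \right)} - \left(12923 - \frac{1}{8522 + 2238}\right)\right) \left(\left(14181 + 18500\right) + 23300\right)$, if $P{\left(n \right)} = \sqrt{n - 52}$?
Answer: $- \frac{7784240845899}{10760} + 167943 \sqrt{3} \approx -7.2315 \cdot 10^{8}$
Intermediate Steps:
$P{\left(n \right)} = \sqrt{-52 + n}$
$\left(P{\left(79 \right)} - \left(12923 - \frac{1}{8522 + 2238}\right)\right) \left(\left(14181 + 18500\right) + 23300\right) = \left(\sqrt{-52 + 79} - \left(12923 - \frac{1}{8522 + 2238}\right)\right) \left(\left(14181 + 18500\right) + 23300\right) = \left(\sqrt{27} - \left(12923 - \frac{1}{10760}\right)\right) \left(32681 + 23300\right) = \left(3 \sqrt{3} + \left(\left(20 + \frac{1}{10760}\right) - 12943\right)\right) 55981 = \left(3 \sqrt{3} + \left(\frac{215201}{10760} - 12943\right)\right) 55981 = \left(3 \sqrt{3} - \frac{139051479}{10760}\right) 55981 = \left(- \frac{139051479}{10760} + 3 \sqrt{3}\right) 55981 = - \frac{7784240845899}{10760} + 167943 \sqrt{3}$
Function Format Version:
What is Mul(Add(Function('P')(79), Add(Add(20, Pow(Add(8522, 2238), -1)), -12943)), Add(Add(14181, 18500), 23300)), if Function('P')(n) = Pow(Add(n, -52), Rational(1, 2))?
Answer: Add(Rational(-7784240845899, 10760), Mul(167943, Pow(3, Rational(1, 2)))) ≈ -7.2315e+8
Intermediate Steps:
Function('P')(n) = Pow(Add(-52, n), Rational(1, 2))
Mul(Add(Function('P')(79), Add(Add(20, Pow(Add(8522, 2238), -1)), -12943)), Add(Add(14181, 18500), 23300)) = Mul(Add(Pow(Add(-52, 79), Rational(1, 2)), Add(Add(20, Pow(Add(8522, 2238), -1)), -12943)), Add(Add(14181, 18500), 23300)) = Mul(Add(Pow(27, Rational(1, 2)), Add(Add(20, Pow(10760, -1)), -12943)), Add(32681, 23300)) = Mul(Add(Mul(3, Pow(3, Rational(1, 2))), Add(Add(20, Rational(1, 10760)), -12943)), 55981) = Mul(Add(Mul(3, Pow(3, Rational(1, 2))), Add(Rational(215201, 10760), -12943)), 55981) = Mul(Add(Mul(3, Pow(3, Rational(1, 2))), Rational(-139051479, 10760)), 55981) = Mul(Add(Rational(-139051479, 10760), Mul(3, Pow(3, Rational(1, 2)))), 55981) = Add(Rational(-7784240845899, 10760), Mul(167943, Pow(3, Rational(1, 2))))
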